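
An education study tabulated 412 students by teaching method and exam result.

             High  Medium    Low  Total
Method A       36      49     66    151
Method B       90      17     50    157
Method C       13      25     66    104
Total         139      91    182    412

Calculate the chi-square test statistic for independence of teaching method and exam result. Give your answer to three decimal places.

Grand total N = 412.
Expected counts (row total × column total / N):
  Method A, High: 151×139/412 = 50.94417
  Method A, Medium: 151×91/412 = 33.35194
  Method A, Low: 151×182/412 = 66.70388
  Method B, High: 157×139/412 = 52.96845
  Method B, Medium: 157×91/412 = 34.67718
  Method B, Low: 157×182/412 = 69.35437
  Method C, High: 104×139/412 = 35.08738
  Method C, Medium: 104×91/412 = 22.97087
  Method C, Low: 104×182/412 = 45.94175
Contributions (O − E)²/E:
  (36 − 50.94417)²/50.94417 = 4.3838
  (49 − 33.35194)²/33.35194 = 7.3418
  (66 − 66.70388)²/66.70388 = 0.0074
  (90 − 52.96845)²/52.96845 = 25.8897
  (17 − 34.67718)²/34.67718 = 9.0112
  (50 − 69.35437)²/69.35437 = 5.4011
  (13 − 35.08738)²/35.08738 = 13.9039
  (25 − 22.97087)²/22.97087 = 0.1792
  (66 − 45.94175)²/45.94175 = 8.7575
χ² = 4.3838 + 7.3418 + 0.0074 + 25.8897 + 9.0112 + 5.4011 + 13.9039 + 0.1792 + 8.7575 = 74.876

74.876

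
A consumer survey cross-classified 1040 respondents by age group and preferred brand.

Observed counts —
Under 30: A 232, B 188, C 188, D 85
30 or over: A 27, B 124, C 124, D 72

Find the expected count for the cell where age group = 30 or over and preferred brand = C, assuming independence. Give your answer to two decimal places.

Row total (30 or over) = 347; column total (C) = 312; grand total N = 1040.
Expected count = (row total × column total) / N = 347 × 312 / 1040 = 104.10.

104.10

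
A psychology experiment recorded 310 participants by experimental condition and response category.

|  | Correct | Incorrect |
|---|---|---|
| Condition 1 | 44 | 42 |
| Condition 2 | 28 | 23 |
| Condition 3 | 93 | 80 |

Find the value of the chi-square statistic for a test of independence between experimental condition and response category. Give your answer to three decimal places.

0.224

Row totals: 86, 51, 173. Column totals: 165, 145. Grand total N = 310.
Expected counts (row total × column total / N):
  Condition 1, Correct: 86×165/310 = 45.7742
  Condition 1, Incorrect: 86×145/310 = 40.2258
  Condition 2, Correct: 51×165/310 = 27.1452
  Condition 2, Incorrect: 51×145/310 = 23.8548
  Condition 3, Correct: 173×165/310 = 92.0806
  Condition 3, Incorrect: 173×145/310 = 80.9194
Contributions (O − E)²/E:
  (44 − 45.7742)²/45.7742 = 0.0688
  (42 − 40.2258)²/40.2258 = 0.0783
  (28 − 27.1452)²/27.1452 = 0.0269
  (23 − 23.8548)²/23.8548 = 0.0306
  (93 − 92.0806)²/92.0806 = 0.0092
  (80 − 80.9194)²/80.9194 = 0.0104
χ² = 0.0688 + 0.0783 + 0.0269 + 0.0306 + 0.0092 + 0.0104 = 0.224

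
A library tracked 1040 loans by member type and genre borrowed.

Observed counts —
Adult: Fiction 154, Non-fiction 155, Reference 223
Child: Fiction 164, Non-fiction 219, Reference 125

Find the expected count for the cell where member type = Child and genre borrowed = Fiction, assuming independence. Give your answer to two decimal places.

155.33

Row total (Child) = 508; column total (Fiction) = 318; grand total N = 1040.
Expected count = (row total × column total) / N = 508 × 318 / 1040 = 155.33.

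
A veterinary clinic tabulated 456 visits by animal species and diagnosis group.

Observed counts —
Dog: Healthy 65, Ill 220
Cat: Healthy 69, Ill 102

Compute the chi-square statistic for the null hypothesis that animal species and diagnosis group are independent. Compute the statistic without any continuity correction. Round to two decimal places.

Row totals: 285, 171. Column totals: 134, 322. Grand total N = 456.
Expected counts (row total × column total / N):
  Dog, Healthy: 285×134/456 = 83.750
  Dog, Ill: 285×322/456 = 201.250
  Cat, Healthy: 171×134/456 = 50.250
  Cat, Ill: 171×322/456 = 120.750
Contributions (O − E)²/E:
  (65 − 83.750)²/83.750 = 4.1978
  (220 − 201.250)²/201.250 = 1.7469
  (69 − 50.250)²/50.250 = 6.9963
  (102 − 120.750)²/120.750 = 2.9115
χ² = 4.1978 + 1.7469 + 6.9963 + 2.9115 = 15.85

15.85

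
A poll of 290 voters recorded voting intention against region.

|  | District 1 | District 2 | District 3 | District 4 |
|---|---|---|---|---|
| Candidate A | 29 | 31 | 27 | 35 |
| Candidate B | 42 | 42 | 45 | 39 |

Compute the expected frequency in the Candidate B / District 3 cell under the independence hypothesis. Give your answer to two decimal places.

41.71

Row total (Candidate B) = 168; column total (District 3) = 72; grand total N = 290.
Expected count = (row total × column total) / N = 168 × 72 / 290 = 41.71.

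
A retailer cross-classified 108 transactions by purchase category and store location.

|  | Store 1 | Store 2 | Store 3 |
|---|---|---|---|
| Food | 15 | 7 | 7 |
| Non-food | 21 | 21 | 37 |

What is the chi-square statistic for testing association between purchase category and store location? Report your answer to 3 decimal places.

Row totals: 29, 79. Column totals: 36, 28, 44. Grand total N = 108.
Expected counts (row total × column total / N):
  Food, Store 1: 29×36/108 = 9.66667
  Food, Store 2: 29×28/108 = 7.51852
  Food, Store 3: 29×44/108 = 11.81481
  Non-food, Store 1: 79×36/108 = 26.33333
  Non-food, Store 2: 79×28/108 = 20.48148
  Non-food, Store 3: 79×44/108 = 32.18519
Contributions (O − E)²/E:
  (15 − 9.66667)²/9.66667 = 2.9425
  (7 − 7.51852)²/7.51852 = 0.0358
  (7 − 11.81481)²/11.81481 = 1.9621
  (21 − 26.33333)²/26.33333 = 1.0802
  (21 − 20.48148)²/20.48148 = 0.0131
  (37 − 32.18519)²/32.18519 = 0.7203
χ² = 2.9425 + 0.0358 + 1.9621 + 1.0802 + 0.0131 + 0.7203 = 6.754

6.754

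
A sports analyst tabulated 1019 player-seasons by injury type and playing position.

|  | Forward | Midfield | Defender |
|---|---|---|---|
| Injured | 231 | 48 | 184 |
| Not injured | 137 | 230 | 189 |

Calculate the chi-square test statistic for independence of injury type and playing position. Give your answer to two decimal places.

Row totals: 463, 556. Column totals: 368, 278, 373. Grand total N = 1019.
Expected counts (row total × column total / N):
  Injured, Forward: 463×368/1019 = 167.207
  Injured, Midfield: 463×278/1019 = 126.314
  Injured, Defender: 463×373/1019 = 169.479
  Not injured, Forward: 556×368/1019 = 200.793
  Not injured, Midfield: 556×278/1019 = 151.686
  Not injured, Defender: 556×373/1019 = 203.521
Contributions (O − E)²/E:
  (231 − 167.207)²/167.207 = 24.3384
  (48 − 126.314)²/126.314 = 48.5543
  (184 − 169.479)²/169.479 = 1.2442
  (137 − 200.793)²/200.793 = 20.2674
  (230 − 151.686)²/151.686 = 40.4328
  (189 − 203.521)²/203.521 = 1.0361
χ² = 24.3384 + 48.5543 + 1.2442 + 20.2674 + 40.4328 + 1.0361 = 135.87

135.87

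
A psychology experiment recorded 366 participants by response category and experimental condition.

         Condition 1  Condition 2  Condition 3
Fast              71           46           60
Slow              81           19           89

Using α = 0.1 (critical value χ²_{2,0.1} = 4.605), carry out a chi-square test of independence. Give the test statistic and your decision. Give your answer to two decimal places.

Row totals: 177, 189. Column totals: 152, 65, 149. Grand total N = 366.
Expected counts (row total × column total / N):
  Fast, Condition 1: 177×152/366 = 73.508
  Fast, Condition 2: 177×65/366 = 31.434
  Fast, Condition 3: 177×149/366 = 72.057
  Slow, Condition 1: 189×152/366 = 78.492
  Slow, Condition 2: 189×65/366 = 33.566
  Slow, Condition 3: 189×149/366 = 76.943
Contributions (O − E)²/E:
  (71 − 73.508)²/73.508 = 0.0856
  (46 − 31.434)²/31.434 = 6.7496
  (60 − 72.057)²/72.057 = 2.0174
  (81 − 78.492)²/78.492 = 0.0801
  (19 − 33.566)²/33.566 = 6.3209
  (89 − 76.943)²/76.943 = 1.8893
χ² = 0.0856 + 6.7496 + 2.0174 + 0.0801 + 6.3209 + 1.8893 = 17.14
df = (2−1)(3−1) = 2. Since 17.14 > 4.605, reject the null hypothesis of independence at α = 0.1.

17.14; reject H₀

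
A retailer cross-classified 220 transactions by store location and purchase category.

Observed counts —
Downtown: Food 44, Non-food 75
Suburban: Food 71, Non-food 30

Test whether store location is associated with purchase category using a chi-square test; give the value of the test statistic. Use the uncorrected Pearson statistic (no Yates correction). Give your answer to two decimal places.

24.31

Row totals: 119, 101. Column totals: 115, 105. Grand total N = 220.
Expected counts (row total × column total / N):
  Downtown, Food: 119×115/220 = 62.2045
  Downtown, Non-food: 119×105/220 = 56.7955
  Suburban, Food: 101×115/220 = 52.7955
  Suburban, Non-food: 101×105/220 = 48.2045
Contributions (O − E)²/E:
  (44 − 62.2045)²/62.2045 = 5.3277
  (75 − 56.7955)²/56.7955 = 5.8350
  (71 − 52.7955)²/52.7955 = 6.2771
  (30 − 48.2045)²/48.2045 = 6.8750
χ² = 5.3277 + 5.8350 + 6.2771 + 6.8750 = 24.31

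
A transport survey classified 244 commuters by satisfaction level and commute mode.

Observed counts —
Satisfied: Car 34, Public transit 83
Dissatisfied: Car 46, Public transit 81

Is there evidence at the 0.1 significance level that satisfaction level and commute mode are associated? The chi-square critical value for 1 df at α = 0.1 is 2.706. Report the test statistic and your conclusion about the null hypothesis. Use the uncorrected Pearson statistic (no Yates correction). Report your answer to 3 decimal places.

1.417; fail to reject H₀

Row totals: 117, 127. Column totals: 80, 164. Grand total N = 244.
Expected counts (row total × column total / N):
  Satisfied, Car: 117×80/244 = 38.3607
  Satisfied, Public transit: 117×164/244 = 78.6393
  Dissatisfied, Car: 127×80/244 = 41.6393
  Dissatisfied, Public transit: 127×164/244 = 85.3607
Contributions (O − E)²/E:
  (34 − 38.3607)²/38.3607 = 0.4957
  (83 − 78.6393)²/78.6393 = 0.2418
  (46 − 41.6393)²/41.6393 = 0.4567
  (81 − 85.3607)²/85.3607 = 0.2228
χ² = 0.4957 + 0.2418 + 0.4567 + 0.2228 = 1.417
df = (2−1)(2−1) = 1. Since 1.417 < 2.706, fail to reject the null hypothesis of independence at α = 0.1.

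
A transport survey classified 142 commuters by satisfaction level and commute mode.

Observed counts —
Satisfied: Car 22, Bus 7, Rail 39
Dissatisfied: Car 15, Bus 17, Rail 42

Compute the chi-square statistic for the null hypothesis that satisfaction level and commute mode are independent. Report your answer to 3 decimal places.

5.358

Row totals: 68, 74. Column totals: 37, 24, 81. Grand total N = 142.
Expected counts (row total × column total / N):
  Satisfied, Car: 68×37/142 = 17.7183
  Satisfied, Bus: 68×24/142 = 11.4930
  Satisfied, Rail: 68×81/142 = 38.7887
  Dissatisfied, Car: 74×37/142 = 19.2817
  Dissatisfied, Bus: 74×24/142 = 12.5070
  Dissatisfied, Rail: 74×81/142 = 42.2113
Contributions (O − E)²/E:
  (22 − 17.7183)²/17.7183 = 1.0347
  (7 − 11.4930)²/11.4930 = 1.7565
  (39 − 38.7887)²/38.7887 = 0.0012
  (15 − 19.2817)²/19.2817 = 0.9508
  (17 − 12.5070)²/12.5070 = 1.6141
  (42 − 42.2113)²/42.2113 = 0.0011
χ² = 1.0347 + 1.7565 + 0.0012 + 0.9508 + 1.6141 + 0.0011 = 5.358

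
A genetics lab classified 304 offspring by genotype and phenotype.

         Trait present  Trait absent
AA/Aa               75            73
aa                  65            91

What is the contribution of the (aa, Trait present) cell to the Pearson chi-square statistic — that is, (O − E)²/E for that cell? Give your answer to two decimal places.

Row total (aa) = 156; column total (Trait present) = 140; N = 304.
Expected count E = 156 × 140 / 304 = 71.842.
Contribution = (O − E)²/E = (65 − 71.842)² / 71.842 = 0.65.

0.65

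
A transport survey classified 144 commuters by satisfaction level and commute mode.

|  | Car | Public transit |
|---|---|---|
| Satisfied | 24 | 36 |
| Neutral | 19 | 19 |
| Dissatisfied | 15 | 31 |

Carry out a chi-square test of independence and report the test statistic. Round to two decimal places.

Row totals: 60, 38, 46. Column totals: 58, 86. Grand total N = 144.
Expected counts (row total × column total / N):
  Satisfied, Car: 60×58/144 = 24.167
  Satisfied, Public transit: 60×86/144 = 35.833
  Neutral, Car: 38×58/144 = 15.306
  Neutral, Public transit: 38×86/144 = 22.694
  Dissatisfied, Car: 46×58/144 = 18.528
  Dissatisfied, Public transit: 46×86/144 = 27.472
Contributions (O − E)²/E:
  (24 − 24.167)²/24.167 = 0.0012
  (36 − 35.833)²/35.833 = 0.0008
  (19 − 15.306)²/15.306 = 0.8915
  (19 − 22.694)²/22.694 = 0.6013
  (15 − 18.528)²/18.528 = 0.6718
  (31 − 27.472)²/27.472 = 0.4531
χ² = 0.0012 + 0.0008 + 0.8915 + 0.6013 + 0.6718 + 0.4531 = 2.62

2.62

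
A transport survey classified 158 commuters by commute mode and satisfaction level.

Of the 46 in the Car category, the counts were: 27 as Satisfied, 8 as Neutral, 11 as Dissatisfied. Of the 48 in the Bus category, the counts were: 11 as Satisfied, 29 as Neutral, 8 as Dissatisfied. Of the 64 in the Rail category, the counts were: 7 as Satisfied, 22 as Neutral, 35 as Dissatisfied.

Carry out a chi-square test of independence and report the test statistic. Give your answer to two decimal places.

Row totals: 46, 48, 64. Column totals: 45, 59, 54. Grand total N = 158.
Expected counts (row total × column total / N):
  Car, Satisfied: 46×45/158 = 13.1013
  Car, Neutral: 46×59/158 = 17.1772
  Car, Dissatisfied: 46×54/158 = 15.7215
  Bus, Satisfied: 48×45/158 = 13.6709
  Bus, Neutral: 48×59/158 = 17.9241
  Bus, Dissatisfied: 48×54/158 = 16.4051
  Rail, Satisfied: 64×45/158 = 18.2278
  Rail, Neutral: 64×59/158 = 23.8987
  Rail, Dissatisfied: 64×54/158 = 21.8734
Contributions (O − E)²/E:
  (27 − 13.1013)²/13.1013 = 14.7446
  (8 − 17.1772)²/17.1772 = 4.9031
  (11 − 15.7215)²/15.7215 = 1.4180
  (11 − 13.6709)²/13.6709 = 0.5218
  (29 − 17.9241)²/17.9241 = 6.8442
  (8 − 16.4051)²/16.4051 = 4.3063
  (7 − 18.2278)²/18.2278 = 6.9160
  (22 − 23.8987)²/23.8987 = 0.1508
  (35 − 21.8734)²/21.8734 = 7.8775
χ² = 14.7446 + 4.9031 + 1.4180 + 0.5218 + 6.8442 + 4.3063 + 6.9160 + 0.1508 + 7.8775 = 47.68

47.68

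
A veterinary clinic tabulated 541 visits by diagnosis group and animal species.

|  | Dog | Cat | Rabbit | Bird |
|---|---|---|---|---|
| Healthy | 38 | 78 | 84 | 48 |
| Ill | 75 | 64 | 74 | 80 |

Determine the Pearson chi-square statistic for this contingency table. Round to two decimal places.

18.51

Row totals: 248, 293. Column totals: 113, 142, 158, 128. Grand total N = 541.
Expected counts (row total × column total / N):
  Healthy, Dog: 248×113/541 = 51.800
  Healthy, Cat: 248×142/541 = 65.094
  Healthy, Rabbit: 248×158/541 = 72.429
  Healthy, Bird: 248×128/541 = 58.677
  Ill, Dog: 293×113/541 = 61.200
  Ill, Cat: 293×142/541 = 76.906
  Ill, Rabbit: 293×158/541 = 85.571
  Ill, Bird: 293×128/541 = 69.323
Contributions (O − E)²/E:
  (38 − 51.800)²/51.800 = 3.6764
  (78 − 65.094)²/65.094 = 2.5588
  (84 − 72.429)²/72.429 = 1.8485
  (48 − 58.677)²/58.677 = 1.9428
  (75 − 61.200)²/61.200 = 3.1118
  (64 − 76.906)²/76.906 = 2.1658
  (74 − 85.571)²/85.571 = 1.5646
  (80 − 69.323)²/69.323 = 1.6445
χ² = 3.6764 + 2.5588 + 1.8485 + 1.9428 + 3.1118 + 2.1658 + 1.5646 + 1.6445 = 18.51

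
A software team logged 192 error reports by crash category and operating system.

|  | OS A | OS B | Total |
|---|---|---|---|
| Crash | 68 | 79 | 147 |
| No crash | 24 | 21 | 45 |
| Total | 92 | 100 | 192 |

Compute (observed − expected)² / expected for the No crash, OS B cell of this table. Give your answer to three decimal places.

Row total (No crash) = 45; column total (OS B) = 100; N = 192.
Expected count E = 45 × 100 / 192 = 23.4375.
Contribution = (O − E)²/E = (21 − 23.4375)² / 23.4375 = 0.254.

0.254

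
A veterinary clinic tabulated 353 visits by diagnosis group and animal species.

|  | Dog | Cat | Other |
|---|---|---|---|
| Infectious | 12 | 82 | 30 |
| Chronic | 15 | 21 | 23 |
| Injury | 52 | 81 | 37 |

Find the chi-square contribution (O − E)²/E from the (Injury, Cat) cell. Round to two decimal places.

Row total (Injury) = 170; column total (Cat) = 184; N = 353.
Expected count E = 170 × 184 / 353 = 88.612.
Contribution = (O − E)²/E = (81 − 88.612)² / 88.612 = 0.65.

0.65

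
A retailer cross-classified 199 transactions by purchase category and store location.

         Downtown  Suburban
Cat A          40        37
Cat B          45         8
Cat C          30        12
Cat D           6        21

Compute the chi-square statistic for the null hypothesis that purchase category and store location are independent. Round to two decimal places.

34.30

Row totals: 77, 53, 42, 27. Column totals: 121, 78. Grand total N = 199.
Expected counts (row total × column total / N):
  Cat A, Downtown: 77×121/199 = 46.819
  Cat A, Suburban: 77×78/199 = 30.181
  Cat B, Downtown: 53×121/199 = 32.226
  Cat B, Suburban: 53×78/199 = 20.774
  Cat C, Downtown: 42×121/199 = 25.538
  Cat C, Suburban: 42×78/199 = 16.462
  Cat D, Downtown: 27×121/199 = 16.417
  Cat D, Suburban: 27×78/199 = 10.583
Contributions (O − E)²/E:
  (40 − 46.819)²/46.819 = 0.9932
  (37 − 30.181)²/30.181 = 1.5407
  (45 − 32.226)²/32.226 = 5.0635
  (8 − 20.774)²/20.774 = 7.8548
  (30 − 25.538)²/25.538 = 0.7796
  (12 − 16.462)²/16.462 = 1.2094
  (6 − 16.417)²/16.417 = 6.6098
  (21 − 10.583)²/10.583 = 10.2536
χ² = 0.9932 + 1.5407 + 5.0635 + 7.8548 + 0.7796 + 1.2094 + 6.6098 + 10.2536 = 34.30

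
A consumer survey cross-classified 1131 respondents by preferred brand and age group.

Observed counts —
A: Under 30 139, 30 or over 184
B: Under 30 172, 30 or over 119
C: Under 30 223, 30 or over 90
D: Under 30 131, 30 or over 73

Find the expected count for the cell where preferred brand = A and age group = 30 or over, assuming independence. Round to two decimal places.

Row total (A) = 323; column total (30 or over) = 466; grand total N = 1131.
Expected count = (row total × column total) / N = 323 × 466 / 1131 = 133.08.

133.08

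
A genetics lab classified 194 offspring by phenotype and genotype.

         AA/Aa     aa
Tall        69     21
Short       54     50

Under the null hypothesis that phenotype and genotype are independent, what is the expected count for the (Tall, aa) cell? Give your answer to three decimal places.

32.938

Row total (Tall) = 90; column total (aa) = 71; grand total N = 194.
Expected count = (row total × column total) / N = 90 × 71 / 194 = 32.938.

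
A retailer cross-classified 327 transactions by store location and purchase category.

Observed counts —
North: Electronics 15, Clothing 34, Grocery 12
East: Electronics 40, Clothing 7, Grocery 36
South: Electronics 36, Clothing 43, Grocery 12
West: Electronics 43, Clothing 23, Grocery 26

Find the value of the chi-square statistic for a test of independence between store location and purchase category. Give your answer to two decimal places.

Row totals: 61, 83, 91, 92. Column totals: 134, 107, 86. Grand total N = 327.
Expected counts (row total × column total / N):
  North, Electronics: 61×134/327 = 24.997
  North, Clothing: 61×107/327 = 19.960
  North, Grocery: 61×86/327 = 16.043
  East, Electronics: 83×134/327 = 34.012
  East, Clothing: 83×107/327 = 27.159
  East, Grocery: 83×86/327 = 21.829
  South, Electronics: 91×134/327 = 37.291
  South, Clothing: 91×107/327 = 29.777
  South, Grocery: 91×86/327 = 23.933
  West, Electronics: 92×134/327 = 37.700
  West, Clothing: 92×107/327 = 30.104
  West, Grocery: 92×86/327 = 24.196
Contributions (O − E)²/E:
  (15 − 24.997)²/24.997 = 3.9981
  (34 − 19.960)²/19.960 = 9.8758
  (12 − 16.043)²/16.043 = 1.0189
  (40 − 34.012)²/34.012 = 1.0542
  (7 − 27.159)²/27.159 = 14.9632
  (36 − 21.829)²/21.829 = 9.1996
  (36 − 37.291)²/37.291 = 0.0447
  (43 − 29.777)²/29.777 = 5.8719
  (12 − 23.933)²/23.933 = 5.9498
  (43 − 37.700)²/37.700 = 0.7451
  (23 − 30.104)²/30.104 = 1.6764
  (26 − 24.196)²/24.196 = 0.1345
χ² = 3.9981 + 9.8758 + 1.0189 + 1.0542 + 14.9632 + 9.1996 + 0.0447 + 5.8719 + 5.9498 + 0.7451 + 1.6764 + 0.1345 = 54.53

54.53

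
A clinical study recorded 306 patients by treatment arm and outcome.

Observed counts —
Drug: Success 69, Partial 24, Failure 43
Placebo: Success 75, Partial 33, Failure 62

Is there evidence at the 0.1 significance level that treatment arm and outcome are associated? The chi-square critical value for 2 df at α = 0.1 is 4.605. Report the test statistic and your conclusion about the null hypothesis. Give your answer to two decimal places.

1.35; fail to reject H₀

Row totals: 136, 170. Column totals: 144, 57, 105. Grand total N = 306.
Expected counts (row total × column total / N):
  Drug, Success: 136×144/306 = 64.000
  Drug, Partial: 136×57/306 = 25.333
  Drug, Failure: 136×105/306 = 46.667
  Placebo, Success: 170×144/306 = 80.000
  Placebo, Partial: 170×57/306 = 31.667
  Placebo, Failure: 170×105/306 = 58.333
Contributions (O − E)²/E:
  (69 − 64.000)²/64.000 = 0.3906
  (24 − 25.333)²/25.333 = 0.0701
  (43 − 46.667)²/46.667 = 0.2881
  (75 − 80.000)²/80.000 = 0.3125
  (33 − 31.667)²/31.667 = 0.0561
  (62 − 58.333)²/58.333 = 0.2305
χ² = 0.3906 + 0.0701 + 0.2881 + 0.3125 + 0.0561 + 0.2305 = 1.35
df = (2−1)(3−1) = 2. Since 1.35 < 4.605, fail to reject the null hypothesis of independence at α = 0.1.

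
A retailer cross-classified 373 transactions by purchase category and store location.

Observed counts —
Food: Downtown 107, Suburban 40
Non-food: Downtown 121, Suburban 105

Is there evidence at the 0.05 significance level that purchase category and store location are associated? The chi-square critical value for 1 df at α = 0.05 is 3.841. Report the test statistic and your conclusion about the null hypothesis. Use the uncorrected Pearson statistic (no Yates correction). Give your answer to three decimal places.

13.889; reject H₀

Row totals: 147, 226. Column totals: 228, 145. Grand total N = 373.
Expected counts (row total × column total / N):
  Food, Downtown: 147×228/373 = 89.8552
  Food, Suburban: 147×145/373 = 57.1448
  Non-food, Downtown: 226×228/373 = 138.1448
  Non-food, Suburban: 226×145/373 = 87.8552
Contributions (O − E)²/E:
  (107 − 89.8552)²/89.8552 = 3.2713
  (40 − 57.1448)²/57.1448 = 5.1438
  (121 − 138.1448)²/138.1448 = 2.1278
  (105 − 87.8552)²/87.8552 = 3.3458
χ² = 3.2713 + 5.1438 + 2.1278 + 3.3458 = 13.889
df = (2−1)(2−1) = 1. Since 13.889 > 3.841, reject the null hypothesis of independence at α = 0.05.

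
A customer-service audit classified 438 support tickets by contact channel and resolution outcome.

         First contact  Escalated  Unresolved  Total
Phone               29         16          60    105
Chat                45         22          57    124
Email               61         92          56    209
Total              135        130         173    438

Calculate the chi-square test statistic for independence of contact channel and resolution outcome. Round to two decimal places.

Grand total N = 438.
Expected counts (row total × column total / N):
  Phone, First contact: 105×135/438 = 32.3630
  Phone, Escalated: 105×130/438 = 31.1644
  Phone, Unresolved: 105×173/438 = 41.4726
  Chat, First contact: 124×135/438 = 38.2192
  Chat, Escalated: 124×130/438 = 36.8037
  Chat, Unresolved: 124×173/438 = 48.9772
  Email, First contact: 209×135/438 = 64.4178
  Email, Escalated: 209×130/438 = 62.0320
  Email, Unresolved: 209×173/438 = 82.5502
Contributions (O − E)²/E:
  (29 − 32.3630)²/32.3630 = 0.3495
  (16 − 31.1644)²/31.1644 = 7.3789
  (60 − 41.4726)²/41.4726 = 8.2769
  (45 − 38.2192)²/38.2192 = 1.2030
  (22 − 36.8037)²/36.8037 = 5.9546
  (57 − 48.9772)²/48.9772 = 1.3142
  (61 − 64.4178)²/64.4178 = 0.1813
  (92 − 62.0320)²/62.0320 = 14.4777
  (56 − 82.5502)²/82.5502 = 8.5392
χ² = 0.3495 + 7.3789 + 8.2769 + 1.2030 + 5.9546 + 1.3142 + 0.1813 + 14.4777 + 8.5392 = 47.68

47.68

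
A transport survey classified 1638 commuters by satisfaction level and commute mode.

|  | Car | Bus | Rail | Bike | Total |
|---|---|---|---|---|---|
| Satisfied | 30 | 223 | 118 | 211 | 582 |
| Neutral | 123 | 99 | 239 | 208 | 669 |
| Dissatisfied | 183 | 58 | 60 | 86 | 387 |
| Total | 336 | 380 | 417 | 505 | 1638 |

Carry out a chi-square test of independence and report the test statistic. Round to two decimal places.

356.35

Grand total N = 1638.
Expected counts (row total × column total / N):
  Satisfied, Car: 582×336/1638 = 119.385
  Satisfied, Bus: 582×380/1638 = 135.018
  Satisfied, Rail: 582×417/1638 = 148.165
  Satisfied, Bike: 582×505/1638 = 179.432
  Neutral, Car: 669×336/1638 = 137.231
  Neutral, Bus: 669×380/1638 = 155.201
  Neutral, Rail: 669×417/1638 = 170.313
  Neutral, Bike: 669×505/1638 = 206.255
  Dissatisfied, Car: 387×336/1638 = 79.385
  Dissatisfied, Bus: 387×380/1638 = 89.780
  Dissatisfied, Rail: 387×417/1638 = 98.522
  Dissatisfied, Bike: 387×505/1638 = 119.313
Contributions (O − E)²/E:
  (30 − 119.385)²/119.385 = 66.9236
  (223 − 135.018)²/135.018 = 57.3319
  (118 − 148.165)²/148.165 = 6.1413
  (211 − 179.432)²/179.432 = 5.5539
  (123 − 137.231)²/137.231 = 1.4758
  (99 − 155.201)²/155.201 = 20.3514
  (239 − 170.313)²/170.313 = 27.7014
  (208 − 206.255)²/206.255 = 0.0148
  (183 − 79.385)²/79.385 = 135.2405
  (58 − 89.780)²/89.780 = 11.2494
  (60 − 98.522)²/98.522 = 15.0621
  (86 − 119.313)²/119.313 = 9.3012
χ² = 66.9236 + 57.3319 + 6.1413 + 5.5539 + 1.4758 + 20.3514 + 27.7014 + 0.0148 + 135.2405 + 11.2494 + 15.0621 + 9.3012 = 356.35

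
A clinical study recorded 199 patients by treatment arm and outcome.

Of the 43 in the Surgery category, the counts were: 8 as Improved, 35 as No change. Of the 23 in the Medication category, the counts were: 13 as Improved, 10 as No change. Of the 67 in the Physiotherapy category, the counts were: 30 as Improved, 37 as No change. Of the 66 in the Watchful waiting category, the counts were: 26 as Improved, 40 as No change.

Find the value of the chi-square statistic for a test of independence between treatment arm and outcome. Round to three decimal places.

11.456

Row totals: 43, 23, 67, 66. Column totals: 77, 122. Grand total N = 199.
Expected counts (row total × column total / N):
  Surgery, Improved: 43×77/199 = 16.6382
  Surgery, No change: 43×122/199 = 26.3618
  Medication, Improved: 23×77/199 = 8.8995
  Medication, No change: 23×122/199 = 14.1005
  Physiotherapy, Improved: 67×77/199 = 25.9246
  Physiotherapy, No change: 67×122/199 = 41.0754
  Watchful waiting, Improved: 66×77/199 = 25.5377
  Watchful waiting, No change: 66×122/199 = 40.4623
Contributions (O − E)²/E:
  (8 − 16.6382)²/16.6382 = 4.4848
  (35 − 26.3618)²/26.3618 = 2.8306
  (13 − 8.8995)²/8.8995 = 1.8893
  (10 − 14.1005)²/14.1005 = 1.1924
  (30 − 25.9246)²/25.9246 = 0.6407
  (37 − 41.0754)²/41.0754 = 0.4044
  (26 − 25.5377)²/25.5377 = 0.0084
  (40 − 40.4623)²/40.4623 = 0.0053
χ² = 4.4848 + 2.8306 + 1.8893 + 1.1924 + 0.6407 + 0.4044 + 0.0084 + 0.0053 = 11.456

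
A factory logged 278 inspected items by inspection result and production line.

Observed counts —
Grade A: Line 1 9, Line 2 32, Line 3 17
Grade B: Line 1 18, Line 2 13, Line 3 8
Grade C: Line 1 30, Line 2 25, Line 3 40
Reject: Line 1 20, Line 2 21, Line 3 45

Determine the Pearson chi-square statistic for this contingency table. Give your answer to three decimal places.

Row totals: 58, 39, 95, 86. Column totals: 77, 91, 110. Grand total N = 278.
Expected counts (row total × column total / N):
  Grade A, Line 1: 58×77/278 = 16.0647
  Grade A, Line 2: 58×91/278 = 18.9856
  Grade A, Line 3: 58×110/278 = 22.9496
  Grade B, Line 1: 39×77/278 = 10.8022
  Grade B, Line 2: 39×91/278 = 12.7662
  Grade B, Line 3: 39×110/278 = 15.4317
  Grade C, Line 1: 95×77/278 = 26.3129
  Grade C, Line 2: 95×91/278 = 31.0971
  Grade C, Line 3: 95×110/278 = 37.5899
  Reject, Line 1: 86×77/278 = 23.8201
  Reject, Line 2: 86×91/278 = 28.1511
  Reject, Line 3: 86×110/278 = 34.0288
Contributions (O − E)²/E:
  (9 − 16.0647)²/16.0647 = 3.1068
  (32 − 18.9856)²/18.9856 = 8.9212
  (17 − 22.9496)²/22.9496 = 1.5424
  (18 − 10.8022)²/10.8022 = 4.7961
  (13 − 12.7662)²/12.7662 = 0.0043
  (8 − 15.4317)²/15.4317 = 3.5790
  (30 − 26.3129)²/26.3129 = 0.5167
  (25 − 31.0971)²/31.0971 = 1.1954
  (40 − 37.5899)²/37.5899 = 0.1545
  (20 − 23.8201)²/23.8201 = 0.6126
  (21 − 28.1511)²/28.1511 = 1.8166
  (45 − 34.0288)²/34.0288 = 3.5372
χ² = 3.1068 + 8.9212 + 1.5424 + 4.7961 + 0.0043 + 3.5790 + 0.5167 + 1.1954 + 0.1545 + 0.6126 + 1.8166 + 3.5372 = 29.783

29.783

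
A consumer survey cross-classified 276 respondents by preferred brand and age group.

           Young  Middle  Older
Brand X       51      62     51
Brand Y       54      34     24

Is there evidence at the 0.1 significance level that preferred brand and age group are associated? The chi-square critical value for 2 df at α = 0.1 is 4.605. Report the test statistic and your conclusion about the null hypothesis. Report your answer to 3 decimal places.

8.476; reject H₀

Row totals: 164, 112. Column totals: 105, 96, 75. Grand total N = 276.
Expected counts (row total × column total / N):
  Brand X, Young: 164×105/276 = 62.39130
  Brand X, Middle: 164×96/276 = 57.04348
  Brand X, Older: 164×75/276 = 44.56522
  Brand Y, Young: 112×105/276 = 42.60870
  Brand Y, Middle: 112×96/276 = 38.95652
  Brand Y, Older: 112×75/276 = 30.43478
Contributions (O − E)²/E:
  (51 − 62.39130)²/62.39130 = 2.0798
  (62 − 57.04348)²/57.04348 = 0.4307
  (51 − 44.56522)²/44.56522 = 0.9291
  (54 − 42.60870)²/42.60870 = 3.0454
  (34 − 38.95652)²/38.95652 = 0.6306
  (24 − 30.43478)²/30.43478 = 1.3605
χ² = 2.0798 + 0.4307 + 0.9291 + 3.0454 + 0.6306 + 1.3605 = 8.476
df = (2−1)(3−1) = 2. Since 8.476 > 4.605, reject the null hypothesis of independence at α = 0.1.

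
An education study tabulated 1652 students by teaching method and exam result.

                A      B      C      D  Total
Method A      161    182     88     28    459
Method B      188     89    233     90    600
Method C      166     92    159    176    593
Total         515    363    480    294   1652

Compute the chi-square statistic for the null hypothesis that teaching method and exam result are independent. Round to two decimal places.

Grand total N = 1652.
Expected counts (row total × column total / N):
  Method A, A: 459×515/1652 = 143.090
  Method A, B: 459×363/1652 = 100.858
  Method A, C: 459×480/1652 = 133.366
  Method A, D: 459×294/1652 = 81.686
  Method B, A: 600×515/1652 = 187.046
  Method B, B: 600×363/1652 = 131.840
  Method B, C: 600×480/1652 = 174.334
  Method B, D: 600×294/1652 = 106.780
  Method C, A: 593×515/1652 = 184.864
  Method C, B: 593×363/1652 = 130.302
  Method C, C: 593×480/1652 = 172.300
  Method C, D: 593×294/1652 = 105.534
Contributions (O − E)²/E:
  (161 − 143.090)²/143.090 = 2.2417
  (182 − 100.858)²/100.858 = 65.2801
  (88 − 133.366)²/133.366 = 15.4318
  (28 − 81.686)²/81.686 = 35.2837
  (188 − 187.046)²/187.046 = 0.0049
  (89 − 131.840)²/131.840 = 13.9204
  (233 − 174.334)²/174.334 = 19.7420
  (90 − 106.780)²/106.780 = 2.6369
  (166 − 184.864)²/184.864 = 1.9249
  (92 − 130.302)²/130.302 = 11.2588
  (159 − 172.300)²/172.300 = 1.0266
  (176 − 105.534)²/105.534 = 47.0508
χ² = 2.2417 + 65.2801 + 15.4318 + 35.2837 + 0.0049 + 13.9204 + 19.7420 + 2.6369 + 1.9249 + 11.2588 + 1.0266 + 47.0508 = 215.80

215.80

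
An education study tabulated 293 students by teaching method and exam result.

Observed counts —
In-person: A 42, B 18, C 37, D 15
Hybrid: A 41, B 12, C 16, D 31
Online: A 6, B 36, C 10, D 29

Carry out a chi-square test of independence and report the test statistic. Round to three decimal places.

66.369

Row totals: 112, 100, 81. Column totals: 89, 66, 63, 75. Grand total N = 293.
Expected counts (row total × column total / N):
  In-person, A: 112×89/293 = 34.0205
  In-person, B: 112×66/293 = 25.2287
  In-person, C: 112×63/293 = 24.0819
  In-person, D: 112×75/293 = 28.6689
  Hybrid, A: 100×89/293 = 30.3754
  Hybrid, B: 100×66/293 = 22.5256
  Hybrid, C: 100×63/293 = 21.5017
  Hybrid, D: 100×75/293 = 25.5973
  Online, A: 81×89/293 = 24.6041
  Online, B: 81×66/293 = 18.2457
  Online, C: 81×63/293 = 17.4164
  Online, D: 81×75/293 = 20.7338
Contributions (O − E)²/E:
  (42 − 34.0205)²/34.0205 = 1.8716
  (18 − 25.2287)²/25.2287 = 2.0712
  (37 − 24.0819)²/24.0819 = 6.9296
  (15 − 28.6689)²/28.6689 = 6.5171
  (41 − 30.3754)²/30.3754 = 3.7162
  (12 − 22.5256)²/22.5256 = 4.9183
  (16 − 21.5017)²/21.5017 = 1.4077
  (31 − 25.5973)²/25.5973 = 1.1403
  (6 − 24.6041)²/24.6041 = 14.0673
  (36 − 18.2457)²/18.2457 = 17.2761
  (10 − 17.4164)²/17.4164 = 3.1581
  (29 − 20.7338)²/20.7338 = 3.2956
χ² = 1.8716 + 2.0712 + 6.9296 + 6.5171 + 3.7162 + 4.9183 + 1.4077 + 1.1403 + 14.0673 + 17.2761 + 3.1581 + 3.2956 = 66.369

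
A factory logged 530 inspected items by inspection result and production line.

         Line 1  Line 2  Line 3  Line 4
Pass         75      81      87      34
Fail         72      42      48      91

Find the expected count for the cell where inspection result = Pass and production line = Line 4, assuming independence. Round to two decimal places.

Row total (Pass) = 277; column total (Line 4) = 125; grand total N = 530.
Expected count = (row total × column total) / N = 277 × 125 / 530 = 65.33.

65.33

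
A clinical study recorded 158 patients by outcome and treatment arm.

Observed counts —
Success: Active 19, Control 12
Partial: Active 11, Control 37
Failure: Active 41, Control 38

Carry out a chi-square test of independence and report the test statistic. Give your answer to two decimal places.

Row totals: 31, 48, 79. Column totals: 71, 87. Grand total N = 158.
Expected counts (row total × column total / N):
  Success, Active: 31×71/158 = 13.9304
  Success, Control: 31×87/158 = 17.0696
  Partial, Active: 48×71/158 = 21.5696
  Partial, Control: 48×87/158 = 26.4304
  Failure, Active: 79×71/158 = 35.5000
  Failure, Control: 79×87/158 = 43.5000
Contributions (O − E)²/E:
  (19 − 13.9304)²/13.9304 = 1.8449
  (12 − 17.0696)²/17.0696 = 1.5057
  (11 − 21.5696)²/21.5696 = 5.1793
  (37 − 26.4304)²/26.4304 = 4.2268
  (41 − 35.5000)²/35.5000 = 0.8521
  (38 − 43.5000)²/43.5000 = 0.6954
χ² = 1.8449 + 1.5057 + 5.1793 + 4.2268 + 0.8521 + 0.6954 = 14.30

14.30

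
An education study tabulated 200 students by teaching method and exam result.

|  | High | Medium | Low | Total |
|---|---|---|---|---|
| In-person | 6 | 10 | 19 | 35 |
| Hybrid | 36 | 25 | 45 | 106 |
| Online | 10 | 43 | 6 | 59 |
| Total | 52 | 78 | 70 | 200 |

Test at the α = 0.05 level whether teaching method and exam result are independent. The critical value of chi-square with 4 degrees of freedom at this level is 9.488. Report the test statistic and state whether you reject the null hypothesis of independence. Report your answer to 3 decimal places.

46.095; reject H₀

Grand total N = 200.
Expected counts (row total × column total / N):
  In-person, High: 35×52/200 = 9.1000
  In-person, Medium: 35×78/200 = 13.6500
  In-person, Low: 35×70/200 = 12.2500
  Hybrid, High: 106×52/200 = 27.5600
  Hybrid, Medium: 106×78/200 = 41.3400
  Hybrid, Low: 106×70/200 = 37.1000
  Online, High: 59×52/200 = 15.3400
  Online, Medium: 59×78/200 = 23.0100
  Online, Low: 59×70/200 = 20.6500
Contributions (O − E)²/E:
  (6 − 9.1000)²/9.1000 = 1.0560
  (10 − 13.6500)²/13.6500 = 0.9760
  (19 − 12.2500)²/12.2500 = 3.7194
  (36 − 27.5600)²/27.5600 = 2.5847
  (25 − 41.3400)²/41.3400 = 6.4585
  (45 − 37.1000)²/37.1000 = 1.6822
  (10 − 15.3400)²/15.3400 = 1.8589
  (43 − 23.0100)²/23.0100 = 17.3664
  (6 − 20.6500)²/20.6500 = 10.3933
χ² = 1.0560 + 0.9760 + 3.7194 + 2.5847 + 6.4585 + 1.6822 + 1.8589 + 17.3664 + 10.3933 = 46.095
df = (3−1)(3−1) = 4. Since 46.095 > 9.488, reject the null hypothesis of independence at α = 0.05.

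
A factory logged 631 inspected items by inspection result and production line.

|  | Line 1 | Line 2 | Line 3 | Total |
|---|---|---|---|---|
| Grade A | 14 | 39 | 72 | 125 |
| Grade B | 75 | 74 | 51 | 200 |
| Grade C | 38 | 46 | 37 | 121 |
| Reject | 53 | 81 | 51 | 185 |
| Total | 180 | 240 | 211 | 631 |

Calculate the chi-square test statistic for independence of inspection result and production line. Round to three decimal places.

50.147

Grand total N = 631.
Expected counts (row total × column total / N):
  Grade A, Line 1: 125×180/631 = 35.6577
  Grade A, Line 2: 125×240/631 = 47.5436
  Grade A, Line 3: 125×211/631 = 41.7987
  Grade B, Line 1: 200×180/631 = 57.0523
  Grade B, Line 2: 200×240/631 = 76.0697
  Grade B, Line 3: 200×211/631 = 66.8780
  Grade C, Line 1: 121×180/631 = 34.5166
  Grade C, Line 2: 121×240/631 = 46.0222
  Grade C, Line 3: 121×211/631 = 40.4612
  Reject, Line 1: 185×180/631 = 52.7734
  Reject, Line 2: 185×240/631 = 70.3645
  Reject, Line 3: 185×211/631 = 61.8621
Contributions (O − E)²/E:
  (14 − 35.6577)²/35.6577 = 13.1544
  (39 − 47.5436)²/47.5436 = 1.5353
  (72 − 41.7987)²/41.7987 = 21.8217
  (75 − 57.0523)²/57.0523 = 5.6460
  (74 − 76.0697)²/76.0697 = 0.0563
  (51 − 66.8780)²/66.8780 = 3.7697
  (38 − 34.5166)²/34.5166 = 0.3515
  (46 − 46.0222)²/46.0222 = 0.0000
  (37 − 40.4612)²/40.4612 = 0.2961
  (53 − 52.7734)²/52.7734 = 0.0010
  (81 − 70.3645)²/70.3645 = 1.6075
  (51 − 61.8621)²/61.8621 = 1.9072
χ² = 13.1544 + 1.5353 + 21.8217 + 5.6460 + 0.0563 + 3.7697 + 0.3515 + 0.0000 + 0.2961 + 0.0010 + 1.6075 + 1.9072 = 50.147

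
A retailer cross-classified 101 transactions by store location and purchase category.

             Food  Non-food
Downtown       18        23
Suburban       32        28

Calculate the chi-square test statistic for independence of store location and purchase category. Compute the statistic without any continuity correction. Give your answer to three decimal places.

Row totals: 41, 60. Column totals: 50, 51. Grand total N = 101.
Expected counts (row total × column total / N):
  Downtown, Food: 41×50/101 = 20.2970
  Downtown, Non-food: 41×51/101 = 20.7030
  Suburban, Food: 60×50/101 = 29.7030
  Suburban, Non-food: 60×51/101 = 30.2970
Contributions (O − E)²/E:
  (18 − 20.2970)²/20.2970 = 0.2600
  (23 − 20.7030)²/20.7030 = 0.2549
  (32 − 29.7030)²/29.7030 = 0.1776
  (28 − 30.2970)²/30.2970 = 0.1741
χ² = 0.2600 + 0.2549 + 0.1776 + 0.1741 = 0.867

0.867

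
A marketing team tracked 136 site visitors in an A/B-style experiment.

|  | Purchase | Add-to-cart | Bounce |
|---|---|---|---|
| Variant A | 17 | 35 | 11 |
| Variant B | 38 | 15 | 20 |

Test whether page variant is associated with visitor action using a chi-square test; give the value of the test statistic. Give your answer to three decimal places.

Row totals: 63, 73. Column totals: 55, 50, 31. Grand total N = 136.
Expected counts (row total × column total / N):
  Variant A, Purchase: 63×55/136 = 25.4779
  Variant A, Add-to-cart: 63×50/136 = 23.1618
  Variant A, Bounce: 63×31/136 = 14.3603
  Variant B, Purchase: 73×55/136 = 29.5221
  Variant B, Add-to-cart: 73×50/136 = 26.8382
  Variant B, Bounce: 73×31/136 = 16.6397
Contributions (O − E)²/E:
  (17 − 25.4779)²/25.4779 = 2.8211
  (35 − 23.1618)²/23.1618 = 6.0506
  (11 − 14.3603)²/14.3603 = 0.7863
  (38 − 29.5221)²/29.5221 = 2.4346
  (15 − 26.8382)²/26.8382 = 5.2218
  (20 − 16.6397)²/16.6397 = 0.6786
χ² = 2.8211 + 6.0506 + 0.7863 + 2.4346 + 5.2218 + 0.6786 = 17.993

17.993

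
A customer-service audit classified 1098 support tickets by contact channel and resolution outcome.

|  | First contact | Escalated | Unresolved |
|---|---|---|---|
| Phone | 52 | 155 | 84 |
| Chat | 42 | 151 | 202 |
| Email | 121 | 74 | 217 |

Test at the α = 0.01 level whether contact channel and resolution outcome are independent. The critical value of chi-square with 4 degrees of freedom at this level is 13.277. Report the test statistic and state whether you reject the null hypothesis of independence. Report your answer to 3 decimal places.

125.416; reject H₀

Row totals: 291, 395, 412. Column totals: 215, 380, 503. Grand total N = 1098.
Expected counts (row total × column total / N):
  Phone, First contact: 291×215/1098 = 56.98087
  Phone, Escalated: 291×380/1098 = 100.71038
  Phone, Unresolved: 291×503/1098 = 133.30874
  Chat, First contact: 395×215/1098 = 77.34517
  Chat, Escalated: 395×380/1098 = 136.70310
  Chat, Unresolved: 395×503/1098 = 180.95173
  Email, First contact: 412×215/1098 = 80.67395
  Email, Escalated: 412×380/1098 = 142.58652
  Email, Unresolved: 412×503/1098 = 188.73953
Contributions (O − E)²/E:
  (52 − 56.98087)²/56.98087 = 0.4354
  (155 − 100.71038)²/100.71038 = 29.2657
  (84 − 133.30874)²/133.30874 = 18.2385
  (42 − 77.34517)²/77.34517 = 16.1520
  (151 − 136.70310)²/136.70310 = 1.4952
  (202 − 180.95173)²/180.95173 = 2.4483
  (121 − 80.67395)²/80.67395 = 20.1576
  (74 − 142.58652)²/142.58652 = 32.9913
  (217 − 188.73953)²/188.73953 = 4.2315
χ² = 0.4354 + 29.2657 + 18.2385 + 16.1520 + 1.4952 + 2.4483 + 20.1576 + 32.9913 + 4.2315 = 125.416
df = (3−1)(3−1) = 4. Since 125.416 > 13.277, reject the null hypothesis of independence at α = 0.01.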